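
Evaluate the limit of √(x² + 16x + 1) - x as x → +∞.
This is an ∞ − ∞ indeterminate form.
Multiply and divide by the conjugate √(x²+16x + 1) + x; the x² terms cancel, leaving (16x + 1)/(√(x²+16x + 1)+x) → 16/2 = 8.
Limit = 8.

Final answer: 8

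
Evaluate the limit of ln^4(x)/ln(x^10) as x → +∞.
This is an ∞/∞ indeterminate form as x → +∞.
Write ln(x^10) = 10·ln(x), reducing the quotient to ln^3(x)/10 → ∞.
Limit = ∞.

Final answer: ∞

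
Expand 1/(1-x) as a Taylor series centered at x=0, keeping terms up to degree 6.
x^6 + x^5 + x^4 + x^3 + x^2 + x + 1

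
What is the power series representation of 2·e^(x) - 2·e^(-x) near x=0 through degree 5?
x^5/30 + 2·x^3/3 + 4·x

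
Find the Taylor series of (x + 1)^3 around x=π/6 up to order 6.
π^3/216 + π^2/12 + 1 + π/2 + (π^2/12 + 3 + π)·(x - π/6) + (π/2 + 3)·(x - π/6)^2 + (x - π/6)^3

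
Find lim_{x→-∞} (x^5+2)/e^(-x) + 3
The quotient is an ∞/∞ indeterminate form as x → -∞.
Compare growth rates of the dominant terms (exponentials ≫ polynomials ≫ logarithms), or apply L'Hôpital's rule; the quotient → 0.
Adding the constant: 0 + 3 = 3. Limit = 3.

Final answer: 3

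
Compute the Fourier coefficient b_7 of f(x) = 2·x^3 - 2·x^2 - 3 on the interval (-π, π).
b_7 = (1/π) ∫_{-π}^{π} f(x)·sin(7x) dx.
Evaluate the integral (use parity and integration by parts as needed): b_7 = -24/343 + 4·π^2/7.

Final answer: -24/343 + 4·π^2/7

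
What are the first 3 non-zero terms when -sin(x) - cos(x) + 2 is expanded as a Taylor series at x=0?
x^2/2 - x + 1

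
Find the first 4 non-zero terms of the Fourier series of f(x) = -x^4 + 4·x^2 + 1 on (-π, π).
(-64 + 8·π^2)·cos(x) + (7 - 2·π^2)·cos(2·x) + (-64/27 + 8·π^2/9)·cos(3·x) - π^4/5 + 1 + 4·π^2/3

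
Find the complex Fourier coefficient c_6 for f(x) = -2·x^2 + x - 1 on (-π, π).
Compute the real Fourier coefficients first: a_6 = -2/9, b_6 = -1/3.
Then c_6 = (a_6 − i·b_6)/2 = -1/9 + i/6.

Final answer: -1/9 + i/6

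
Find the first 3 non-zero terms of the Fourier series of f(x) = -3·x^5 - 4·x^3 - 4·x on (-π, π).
(-680 - 6·π^4 + 112·π^2)·sin(x) + (-11·π^2 + 41/2 + 3·π^4)·sin(2·x) + (-2·π^4 - 104/27 + 16·π^2/9)·sin(3·x)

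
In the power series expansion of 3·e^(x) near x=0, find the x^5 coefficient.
Expand to order 5: 3·e^(x) = x^5/40 + x^4/8 + x^3/2 + 3·x^2/2 + 3·x + 3 + O(x^6).
The coefficient of x^5 is 1/40.

Final answer: 1/40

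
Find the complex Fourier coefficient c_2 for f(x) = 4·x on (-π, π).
Compute the real Fourier coefficients first: a_2 = 0, b_2 = -4.
Then c_2 = (a_2 − i·b_2)/2 = 2·i.

Final answer: 2·i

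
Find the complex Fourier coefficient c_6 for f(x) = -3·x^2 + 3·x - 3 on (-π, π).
Compute the real Fourier coefficients first: a_6 = -1/3, b_6 = -1.
Then c_6 = (a_6 − i·b_6)/2 = -1/6 + i/2.

Final answer: -1/6 + i/2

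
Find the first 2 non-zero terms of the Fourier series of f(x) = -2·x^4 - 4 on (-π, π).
(-96 + 16·π^2)·cos(x) - 2·π^4/5 - 4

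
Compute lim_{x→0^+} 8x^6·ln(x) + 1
The product is a 0·∞ indeterminate form at x → 0⁺.
Rewrite the product as 8·ln(x) / x^(-6) and apply L'Hôpital, or use the standard hierarchy x^(-6) ≫ |ln x| as x → 0⁺.
The indeterminate product → 0, so the limit = 1.

Final answer: 1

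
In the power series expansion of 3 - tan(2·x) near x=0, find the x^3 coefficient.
Expand to order 3: 3 - tan(2·x) = -8·x^3/3 - 2·x + 3 + O(x^4).
The coefficient of x^3 is -8/3.

Final answer: -8/3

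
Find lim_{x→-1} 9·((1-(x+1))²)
Direct substitution at x = -1 gives 9.

Final answer: 9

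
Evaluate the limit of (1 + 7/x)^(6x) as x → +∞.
As x → +∞: write (1 + 7/x)^(6x) = ((1 + 7/x)^x)^6 → (e^7)^6 = e^42.
Limit = e^(42).

Final answer: e^(42)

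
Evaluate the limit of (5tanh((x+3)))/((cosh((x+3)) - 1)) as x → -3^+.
Both numerator and denominator → 0 as x → -3^+; this is a 0/0 indeterminate form.
Expand each to leading order near x = -3: numerator ~ 5·(x + 3), denominator ~ (x + 3)^2/2.
The limit of the ratio is ∞.

Final answer: ∞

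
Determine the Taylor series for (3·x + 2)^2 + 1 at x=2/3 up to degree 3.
17 + 24·(x - 2/3) + 9·(x - 2/3)^2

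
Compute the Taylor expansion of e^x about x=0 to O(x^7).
x^6/720 + x^5/120 + x^4/24 + x^3/6 + x^2/2 + x + 1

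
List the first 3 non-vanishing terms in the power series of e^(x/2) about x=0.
x^2/8 + x/2 + 1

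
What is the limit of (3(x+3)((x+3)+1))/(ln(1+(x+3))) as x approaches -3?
Both numerator and denominator → 0 as x → -3; this is a 0/0 indeterminate form.
Expand each to leading order near x = -3: numerator ~ 3·(x + 3), denominator ~ (x + 3).
The limit of the ratio is 3.

Final answer: 3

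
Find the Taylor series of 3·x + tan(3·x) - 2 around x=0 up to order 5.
162·x^5/5 + 9·x^3 + 6·x - 2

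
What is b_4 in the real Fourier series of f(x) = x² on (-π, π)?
b_4 = (1/π) ∫_{-π}^{π} f(x)·sin(4x) dx.
Evaluate the integral (use parity and integration by parts as needed): b_4 = 0.

Final answer: 0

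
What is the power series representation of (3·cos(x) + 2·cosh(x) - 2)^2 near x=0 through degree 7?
-13·x^6/60 + 3·x^4/2 - 3·x^2 + 9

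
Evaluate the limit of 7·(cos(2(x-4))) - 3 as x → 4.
Direct substitution at x = 4 gives 4.

Final answer: 4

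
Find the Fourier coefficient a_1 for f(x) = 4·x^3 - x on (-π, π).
a_1 = (1/π) ∫_{-π}^{π} f(x)·cos(1x) dx.
Evaluate the integral (use parity and integration by parts as needed): a_1 = 0.

Final answer: 0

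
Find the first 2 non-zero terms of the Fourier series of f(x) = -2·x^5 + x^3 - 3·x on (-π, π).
(-498 - 4·π^4 + 82·π^2)·sin(x) + (-11·π^2 + 39/2 + 2·π^4)·sin(2·x)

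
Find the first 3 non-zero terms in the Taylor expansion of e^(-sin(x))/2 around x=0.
x^2/4 - x/2 + 1/2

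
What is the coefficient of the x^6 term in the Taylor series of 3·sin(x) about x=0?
Expand to order 6: 3·sin(x) = x^5/40 - x^3/2 + 3·x + O(x^7).
The coefficient of x^6 is 0.

Final answer: 0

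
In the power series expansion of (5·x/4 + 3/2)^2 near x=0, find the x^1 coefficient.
Expand to order 1: (5·x/4 + 3/2)^2 = 15·x/4 + 9/4 + O(x^2).
The coefficient of x^1 is 15/4.

Final answer: 15/4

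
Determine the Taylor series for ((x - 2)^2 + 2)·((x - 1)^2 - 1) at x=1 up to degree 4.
-3 + 2·(x - 1) + 2·(x - 1)^2 - 2·(x - 1)^3 + (x - 1)^4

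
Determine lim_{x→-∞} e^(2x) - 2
Evaluate the dominant behaviour as x → -∞; each term tends to a finite value or vanishes.
Limit = -2.

Final answer: -2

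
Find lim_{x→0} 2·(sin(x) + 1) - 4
Direct substitution at x = 0 gives -2.

Final answer: -2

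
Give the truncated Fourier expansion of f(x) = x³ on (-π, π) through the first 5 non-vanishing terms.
(-12 + 2·π^2)·sin(x) + (3/2 - π^2)·sin(2·x) + (-4/9 + 2·π^2/3)·sin(3·x) + (3/16 - π^2/2)·sin(4·x) + (-12/125 + 2·π^2/5)·sin(5·x)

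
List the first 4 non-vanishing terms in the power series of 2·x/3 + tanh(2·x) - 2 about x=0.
64·x^5/15 - 8·x^3/3 + 8·x/3 - 2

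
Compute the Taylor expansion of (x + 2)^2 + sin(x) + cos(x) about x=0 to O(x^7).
-x^6/720 + x^5/120 + x^4/24 - x^3/6 + x^2/2 + 5·x + 5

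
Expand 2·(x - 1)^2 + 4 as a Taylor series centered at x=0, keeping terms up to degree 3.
2·x^2 - 4·x + 6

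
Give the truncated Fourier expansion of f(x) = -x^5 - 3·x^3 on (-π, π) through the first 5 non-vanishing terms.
(-204 - 2·π^4 + 34·π^2)·sin(x) + (-2·π^2 + 3 + π^4)·sin(2·x) + (-2·π^4/3 - 14·π^2/27 + 28/81)·sin(3·x) + (-21/64 + 7·π^2/8 + π^4/2)·sin(4·x) + (-2·π^4/5 - 22·π^2/25 + 132/625)·sin(5·x)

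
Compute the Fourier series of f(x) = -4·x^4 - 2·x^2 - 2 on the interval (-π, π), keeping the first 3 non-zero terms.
(-184 + 32·π^2)·cos(x) + (10 - 8·π^2)·cos(2·x) - 4·π^4/5 - 2·π^2/3 - 2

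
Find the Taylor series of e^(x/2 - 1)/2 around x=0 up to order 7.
x^7·e^(-1)/1290240 + x^6·e^(-1)/92160 + x^5·e^(-1)/7680 + x^4·e^(-1)/768 + x^3·e^(-1)/96 + x^2·e^(-1)/16 + x·e^(-1)/4 + e^(-1)/2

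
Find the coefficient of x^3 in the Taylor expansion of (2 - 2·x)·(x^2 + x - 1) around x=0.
Expand to order 3: (2 - 2·x)·(x^2 + x - 1) = -2·x^3 + 4·x - 2 + O(x^4).
The coefficient of x^3 is -2.

Final answer: -2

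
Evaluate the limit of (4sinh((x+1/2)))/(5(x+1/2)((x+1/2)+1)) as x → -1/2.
Both numerator and denominator → 0 as x → -1/2; this is a 0/0 indeterminate form.
Expand each to leading order near x = -1/2: numerator ~ 4·(x + 1/2), denominator ~ 5·(x + 1/2).
The limit of the ratio is 4/5.

Final answer: 4/5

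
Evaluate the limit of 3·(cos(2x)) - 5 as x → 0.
Direct substitution at x = 0 gives -2.

Final answer: -2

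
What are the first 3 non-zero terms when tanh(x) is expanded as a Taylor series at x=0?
2·x^5/15 - x^3/3 + x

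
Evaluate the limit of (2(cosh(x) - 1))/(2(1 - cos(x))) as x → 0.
Both numerator and denominator → 0 as x → 0; this is a 0/0 indeterminate form.
Expand each to leading order near x = 0: numerator ~ x^2, denominator ~ x^2.
The limit of the ratio is 1.

Final answer: 1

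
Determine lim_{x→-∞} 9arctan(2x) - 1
Evaluate the dominant behaviour as x → -∞; each term tends to a finite value or vanishes.
Limit = -9·π/2 - 1.

Final answer: -9·π/2 - 1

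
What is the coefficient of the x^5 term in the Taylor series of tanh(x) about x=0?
Expand to order 5: tanh(x) = 2·x^5/15 - x^3/3 + x + O(x^6).
The coefficient of x^5 is 2/15.

Final answer: 2/15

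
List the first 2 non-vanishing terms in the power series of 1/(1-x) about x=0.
x + 1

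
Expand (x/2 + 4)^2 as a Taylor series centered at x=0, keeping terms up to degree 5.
x^2/4 + 4·x + 16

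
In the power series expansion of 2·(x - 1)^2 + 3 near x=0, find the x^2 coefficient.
Expand to order 2: 2·(x - 1)^2 + 3 = 2·x^2 - 4·x + 5 + O(x^3).
The coefficient of x^2 is 2.

Final answer: 2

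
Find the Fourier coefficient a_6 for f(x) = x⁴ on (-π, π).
a_6 = (1/π) ∫_{-π}^{π} f(x)·cos(6x) dx.
Evaluate the integral (use parity and integration by parts as needed): a_6 = -1/27 + 2·π^2/9.

Final answer: -1/27 + 2·π^2/9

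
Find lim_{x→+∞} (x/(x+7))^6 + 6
As x → +∞: x/(x+7) = 1/(1 + 7/x) → 1, and the 6th power of a limit-1 base also → 1; with the additive constant, 1 + 6 = 7.
Limit = 7.

Final answer: 7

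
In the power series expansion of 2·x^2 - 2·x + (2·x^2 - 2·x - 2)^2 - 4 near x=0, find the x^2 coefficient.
Expand to order 2: 2·x^2 - 2·x + (2·x^2 - 2·x - 2)^2 - 4 = -2·x^2 + 6·x + O(x^3).
The coefficient of x^2 is -2.

Final answer: -2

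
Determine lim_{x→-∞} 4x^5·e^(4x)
This is a 0·∞ indeterminate form at x → -∞.
Rewrite the product as 4x^5 / e^(-4x) (an ∞/∞ form) and apply L'Hôpital, or use the standard hierarchy e^(4|x|) ≫ |x^5| as x → -∞.
The indeterminate product → 0, so the limit = 0.

Final answer: 0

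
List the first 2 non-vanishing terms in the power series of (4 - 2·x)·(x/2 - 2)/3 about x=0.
2·x - 8/3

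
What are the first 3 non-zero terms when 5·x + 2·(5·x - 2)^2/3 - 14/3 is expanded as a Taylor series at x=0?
50·x^2/3 - 25·x/3 - 2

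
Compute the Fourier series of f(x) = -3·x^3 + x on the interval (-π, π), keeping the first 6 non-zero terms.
(38 - 6·π^2)·sin(x) + (-11/2 + 3·π^2)·sin(2·x) + (2 - 2·π^2)·sin(3·x) + (-17/16 + 3·π^2/2)·sin(4·x) + (86/125 - 6·π^2/5)·sin(5·x) + (-1/2 + π^2)·sin(6·x)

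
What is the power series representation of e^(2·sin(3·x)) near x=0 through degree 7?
-4617·x^7/40 - 972·x^6/5 - 1863·x^5/20 + 27·x^3 + 18·x^2 + 6·x + 1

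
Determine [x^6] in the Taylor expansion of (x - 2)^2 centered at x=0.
Expand to order 6: (x - 2)^2 = x^2 - 4·x + 4 + O(x^7).
The coefficient of x^6 is 0.

Final answer: 0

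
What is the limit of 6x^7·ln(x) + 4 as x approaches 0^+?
The product is a 0·∞ indeterminate form at x → 0⁺.
Rewrite the product as 6·ln(x) / x^(-7) and apply L'Hôpital, or use the standard hierarchy x^(-7) ≫ |ln x| as x → 0⁺.
The indeterminate product → 0, so the limit = 4.

Final answer: 4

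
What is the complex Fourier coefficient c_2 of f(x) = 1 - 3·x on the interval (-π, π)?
Compute the real Fourier coefficients first: a_2 = 0, b_2 = 3.
Then c_2 = (a_2 − i·b_2)/2 = -3·i/2.

Final answer: -3·i/2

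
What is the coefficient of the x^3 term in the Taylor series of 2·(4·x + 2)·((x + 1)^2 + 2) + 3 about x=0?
Expand to order 3: 2·(4·x + 2)·((x + 1)^2 + 2) + 3 = 8·x^3 + 20·x^2 + 32·x + 15 + O(x^4).
The coefficient of x^3 is 8.

Final answer: 8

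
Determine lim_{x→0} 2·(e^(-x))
Direct substitution at x = 0 gives 2.

Final answer: 2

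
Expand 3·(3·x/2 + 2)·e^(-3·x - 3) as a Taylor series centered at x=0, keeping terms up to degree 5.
243·x^5·e^(-3)/80 - 27·x^3·e^(-3)/4 + 27·x^2·e^(-3)/2 - 27·x·e^(-3)/2 + 6·e^(-3)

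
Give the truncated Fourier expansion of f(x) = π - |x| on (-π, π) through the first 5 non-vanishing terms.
4·cos(x)/π + 4·cos(3·x)/(9·π) + 4·cos(5·x)/(25·π) + 4·cos(7·x)/(49·π) + π/2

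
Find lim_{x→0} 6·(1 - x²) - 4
Direct substitution at x = 0 gives 2.

Final answer: 2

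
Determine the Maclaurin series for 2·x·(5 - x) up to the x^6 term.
-2·x^2 + 10·x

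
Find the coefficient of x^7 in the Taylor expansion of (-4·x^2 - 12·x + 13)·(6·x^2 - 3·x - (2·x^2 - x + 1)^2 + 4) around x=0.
Expand to order 7: (-4·x^2 - 12·x + 13)·(6·x^2 - 3·x - (2·x^2 - x + 1)^2 + 4) = 16·x^6 + 32·x^5 - 104·x^4 + 44·x^3 + 13·x^2 - 49·x + 39 + O(x^8).
The coefficient of x^7 is 0.

Final answer: 0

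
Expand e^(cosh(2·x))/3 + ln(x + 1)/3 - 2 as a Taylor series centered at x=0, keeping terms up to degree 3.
x^3/9 + x^2·(-1/6 + 2·e/3) + x/3 - 2 + e/3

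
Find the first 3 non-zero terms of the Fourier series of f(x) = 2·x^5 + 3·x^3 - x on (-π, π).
(-74·π^2 + 4·π^4 + 442)·sin(x) + (-2·π^4 - 19/2 + 7·π^2)·sin(2·x) + (-26·π^2/27 - 2/81 + 4·π^4/3)·sin(3·x)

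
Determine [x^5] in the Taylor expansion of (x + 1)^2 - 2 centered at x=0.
Expand to order 5: (x + 1)^2 - 2 = x^2 + 2·x - 1 + O(x^6).
The coefficient of x^5 is 0.

Final answer: 0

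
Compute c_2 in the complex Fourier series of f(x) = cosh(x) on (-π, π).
Compute the real Fourier coefficients first: a_2 = 2·sinh(π)/(5·π), b_2 = 0.
Then c_2 = (a_2 − i·b_2)/2 = sinh(π)/(5·π).

Final answer: sinh(π)/(5·π)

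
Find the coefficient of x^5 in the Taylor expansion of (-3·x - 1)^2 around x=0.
Expand to order 5: (-3·x - 1)^2 = 9·x^2 + 6·x + 1 + O(x^6).
The coefficient of x^5 is 0.

Final answer: 0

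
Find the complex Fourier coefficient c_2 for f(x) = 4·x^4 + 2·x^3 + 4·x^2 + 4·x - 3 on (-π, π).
Compute the real Fourier coefficients first: a_2 = -8 + 8·π^2, b_2 = -2·π^2 - 1.
Then c_2 = (a_2 − i·b_2)/2 = -4 + 4·π^2 + i/2 + i·π^2.

Final answer: -4 + 4·π^2 + i/2 + i·π^2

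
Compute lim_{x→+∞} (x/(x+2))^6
As x → +∞: x/(x+2) = 1/(1 + 2/x) → 1, and the 6th power of a limit-1 base also → 1.
Limit = 1.

Final answer: 1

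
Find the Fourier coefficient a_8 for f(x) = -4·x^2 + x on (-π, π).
a_8 = (1/π) ∫_{-π}^{π} f(x)·cos(8x) dx.
Evaluate the integral (use parity and integration by parts as needed): a_8 = -1/4.

Final answer: -1/4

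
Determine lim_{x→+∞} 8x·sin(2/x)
As x → +∞: let u = 2/x → 0⁺; then 8·x·sin(2/x) = 8·2·sin(u)/u → 8·2·1 = 16.
Limit = 16.

Final answer: 16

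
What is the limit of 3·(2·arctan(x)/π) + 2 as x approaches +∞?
Evaluate the dominant behaviour as x → +∞; each term tends to a finite value or vanishes.
Limit = 5.

Final answer: 5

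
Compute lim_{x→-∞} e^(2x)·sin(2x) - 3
Evaluate the dominant behaviour as x → -∞; each term tends to a finite value or vanishes.
Limit = -3.

Final answer: -3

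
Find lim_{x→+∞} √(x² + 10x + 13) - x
This is an ∞ − ∞ indeterminate form.
Multiply and divide by the conjugate √(x²+10x + 13) + x; the x² terms cancel, leaving (10x + 13)/(√(x²+10x + 13)+x) → 10/2 = 5.
Limit = 5.

Final answer: 5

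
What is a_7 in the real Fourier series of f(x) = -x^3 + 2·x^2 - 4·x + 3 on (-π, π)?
a_7 = (1/π) ∫_{-π}^{π} f(x)·cos(7x) dx.
Evaluate the integral (use parity and integration by parts as needed): a_7 = -8/49.

Final answer: -8/49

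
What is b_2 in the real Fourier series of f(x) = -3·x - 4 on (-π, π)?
b_2 = (1/π) ∫_{-π}^{π} f(x)·sin(2x) dx.
Evaluate the integral (use parity and integration by parts as needed): b_2 = 3.

Final answer: 3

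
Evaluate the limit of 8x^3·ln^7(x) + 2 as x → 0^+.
The product is a 0·∞ indeterminate form at x → 0⁺.
Rewrite the product as 8·ln^7(x) / x^(-3) and apply L'Hôpital, or use the standard hierarchy x^(-3) ≫ |ln x|^7 as x → 0⁺.
The indeterminate product → 0, so the limit = 2.

Final answer: 2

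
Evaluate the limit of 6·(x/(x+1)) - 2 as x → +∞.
Evaluate the dominant behaviour as x → +∞; each term tends to a finite value or vanishes.
Limit = 4.

Final answer: 4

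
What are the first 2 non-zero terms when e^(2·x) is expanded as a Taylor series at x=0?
2·x + 1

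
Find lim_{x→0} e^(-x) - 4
Direct substitution at x = 0 gives -3.

Final answer: -3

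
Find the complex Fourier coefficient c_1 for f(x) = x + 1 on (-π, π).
Compute the real Fourier coefficients first: a_1 = 0, b_1 = 2.
Then c_1 = (a_1 − i·b_1)/2 = -i.

Final answer: -i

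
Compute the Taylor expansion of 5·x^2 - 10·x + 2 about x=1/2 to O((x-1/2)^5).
-7/4 - 5·(x - 1/2) + 5·(x - 1/2)^2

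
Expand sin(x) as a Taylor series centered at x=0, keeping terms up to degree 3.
-x^3/6 + x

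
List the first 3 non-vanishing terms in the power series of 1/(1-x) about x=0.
x^2 + x + 1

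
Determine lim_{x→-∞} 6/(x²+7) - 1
Evaluate the dominant behaviour as x → -∞; each term tends to a finite value or vanishes.
Limit = -1.

Final answer: -1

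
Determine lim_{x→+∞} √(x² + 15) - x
This is an ∞ − ∞ indeterminate form.
Multiply and divide by the conjugate √(x²+15) + x; the x² terms cancel, leaving 15/(√(x²+15)+x) → 0.
Limit = 0.

Final answer: 0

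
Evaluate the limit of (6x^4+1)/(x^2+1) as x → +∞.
This is an ∞/∞ indeterminate form as x → +∞.
Divide numerator and denominator by x^4 and let the lower-order terms vanish; the numerator's degree 4 exceeds the denominator's degree 2, so the quotient diverges.
Limit = ∞.

Final answer: ∞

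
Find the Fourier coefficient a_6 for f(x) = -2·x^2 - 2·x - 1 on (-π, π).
a_6 = (1/π) ∫_{-π}^{π} f(x)·cos(6x) dx.
Evaluate the integral (use parity and integration by parts as needed): a_6 = -2/9.

Final answer: -2/9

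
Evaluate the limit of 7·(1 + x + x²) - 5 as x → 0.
Direct substitution at x = 0 gives 2.

Final answer: 2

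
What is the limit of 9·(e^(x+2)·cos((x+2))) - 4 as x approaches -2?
Direct substitution at x = -2 gives 5.

Final answer: 5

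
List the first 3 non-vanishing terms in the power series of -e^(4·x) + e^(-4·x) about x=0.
-256·x^5/15 - 64·x^3/3 - 8·x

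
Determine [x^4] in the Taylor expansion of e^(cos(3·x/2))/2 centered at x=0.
27·e/64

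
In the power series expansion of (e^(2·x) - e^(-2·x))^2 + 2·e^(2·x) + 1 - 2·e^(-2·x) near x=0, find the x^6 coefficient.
Expand to order 6: (e^(2·x) - e^(-2·x))^2 + 2·e^(2·x) + 1 - 2·e^(-2·x) = 512·x^6/45 + 16·x^5/15 + 64·x^4/3 + 16·x^3/3 + 16·x^2 + 8·x + 1 + O(x^7).
The coefficient of x^6 is 512/45.

Final answer: 512/45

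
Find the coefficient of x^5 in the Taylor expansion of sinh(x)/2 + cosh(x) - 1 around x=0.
Expand to order 5: sinh(x)/2 + cosh(x) - 1 = x^5/240 + x^4/24 + x^3/12 + x^2/2 + x/2 + O(x^6).
The coefficient of x^5 is 1/240.

Final answer: 1/240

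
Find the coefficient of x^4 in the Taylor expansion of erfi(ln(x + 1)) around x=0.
Expand to order 4: erfi(ln(x + 1)) = -3·x^4/(2·√(π)) + 4·x^3/(3·√(π)) - x^2/√(π) + 2·x/√(π) + O(x^5).
The coefficient of x^4 is -3/(2·√(π)).

Final answer: -3/(2·√(π))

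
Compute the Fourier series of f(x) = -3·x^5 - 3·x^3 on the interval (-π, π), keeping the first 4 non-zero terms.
(-684 - 6·π^4 + 114·π^2)·sin(x) + (-12·π^2 + 18 + 3·π^4)·sin(2·x) + (-2·π^4 - 44/27 + 22·π^2/9)·sin(3·x) + (-3·π^2/8 + 9/64 + 3·π^4/2)·sin(4·x)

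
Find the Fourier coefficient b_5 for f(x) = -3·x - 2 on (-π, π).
b_5 = (1/π) ∫_{-π}^{π} f(x)·sin(5x) dx.
Evaluate the integral (use parity and integration by parts as needed): b_5 = -6/5.

Final answer: -6/5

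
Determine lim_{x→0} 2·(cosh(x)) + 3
Direct substitution at x = 0 gives 5.

Final answer: 5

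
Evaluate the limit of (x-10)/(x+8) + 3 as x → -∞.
Evaluate the dominant behaviour as x → -∞; each term tends to a finite value or vanishes.
Limit = 4.

Final answer: 4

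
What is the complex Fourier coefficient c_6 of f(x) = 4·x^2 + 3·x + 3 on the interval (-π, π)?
Compute the real Fourier coefficients first: a_6 = 4/9, b_6 = -1.
Then c_6 = (a_6 − i·b_6)/2 = 2/9 + i/2.

Final answer: 2/9 + i/2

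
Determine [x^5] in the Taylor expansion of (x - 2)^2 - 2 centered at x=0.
Expand to order 5: (x - 2)^2 - 2 = x^2 - 4·x + 2 + O(x^6).
The coefficient of x^5 is 0.

Final answer: 0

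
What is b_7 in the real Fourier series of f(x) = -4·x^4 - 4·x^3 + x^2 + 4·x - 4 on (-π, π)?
b_7 = (1/π) ∫_{-π}^{π} f(x)·sin(7x) dx.
Evaluate the integral (use parity and integration by parts as needed): b_7 = 440/343 - 8·π^2/7.

Final answer: 440/343 - 8·π^2/7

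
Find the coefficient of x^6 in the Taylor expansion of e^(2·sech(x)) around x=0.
Expand to order 6: e^(2·sech(x)) = -271·x^6·e^(2)/360 + 11·x^4·e^(2)/12 - x^2·e^(2) + e^(2) + O(x^7).
The coefficient of x^6 is -271·e^(2)/360.

Final answer: -271·e^(2)/360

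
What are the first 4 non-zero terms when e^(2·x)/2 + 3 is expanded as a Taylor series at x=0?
2·x^3/3 + x^2 + x + 7/2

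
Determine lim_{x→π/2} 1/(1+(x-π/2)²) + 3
Direct substitution at x = π/2 gives 4.

Final answer: 4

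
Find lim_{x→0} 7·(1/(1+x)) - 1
Direct substitution at x = 0 gives 6.

Final answer: 6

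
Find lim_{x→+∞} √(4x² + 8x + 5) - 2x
As x → +∞: multiply by the conjugate to get (8x+5)/(√(4x²+8x+5)+2x); the denominator ~ 4x, so the limit is 8/4 = 2.
Limit = 2.

Final answer: 2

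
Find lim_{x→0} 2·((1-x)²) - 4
Direct substitution at x = 0 gives -2.

Final answer: -2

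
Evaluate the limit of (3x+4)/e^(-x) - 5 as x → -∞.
The quotient is an ∞/∞ indeterminate form as x → -∞.
Compare growth rates of the dominant terms (exponentials ≫ polynomials ≫ logarithms), or apply L'Hôpital's rule; the quotient → 0.
Adding the constant: 0 - 5 = -5. Limit = -5.

Final answer: -5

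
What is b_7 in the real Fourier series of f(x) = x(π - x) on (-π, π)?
b_7 = (1/π) ∫_{-π}^{π} f(x)·sin(7x) dx.
Evaluate the integral (use parity and integration by parts as needed): b_7 = 2·π/7.

Final answer: 2·π/7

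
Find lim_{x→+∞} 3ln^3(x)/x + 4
The quotient is an ∞/∞ indeterminate form as x → +∞.
The polynomial denominator x dominates the logarithmic numerator (any positive power of x ≫ ln^3(x) as x → ∞), so the quotient → 0.
Adding the constant: 0 + 4 = 4. Limit = 4.

Final answer: 4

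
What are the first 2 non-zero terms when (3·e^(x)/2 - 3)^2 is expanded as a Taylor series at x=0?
9/4 - 9·x/2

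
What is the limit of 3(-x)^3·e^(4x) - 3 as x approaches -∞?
The product is a 0·∞ indeterminate form at x → -∞.
Rewrite the product as 3(-x)^3 / e^(-4x) (an ∞/∞ form) and apply L'Hôpital, or use the standard hierarchy e^(4|x|) ≫ |(-x)^3| as x → -∞.
The indeterminate product → 0, so the limit = -3.

Final answer: -3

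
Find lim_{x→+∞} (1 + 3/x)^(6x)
As x → +∞: write (1 + 3/x)^(6x) = ((1 + 3/x)^x)^6 → (e^3)^6 = e^18.
Limit = e^(18).

Final answer: e^(18)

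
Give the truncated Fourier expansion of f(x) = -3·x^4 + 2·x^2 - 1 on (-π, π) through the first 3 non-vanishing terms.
(-152 + 24·π^2)·cos(x) + (11 - 6·π^2)·cos(2·x) - 3·π^4/5 - 1 + 2·π^2/3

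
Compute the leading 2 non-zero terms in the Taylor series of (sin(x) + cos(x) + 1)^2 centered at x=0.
4·x + 4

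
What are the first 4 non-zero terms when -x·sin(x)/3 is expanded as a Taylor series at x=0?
x^8/15120 - x^6/360 + x^4/18 - x^2/3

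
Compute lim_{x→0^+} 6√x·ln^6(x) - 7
The product is a 0·∞ indeterminate form at x → 0⁺.
Rewrite the product as 6·ln^6(x) / x^(-1/2) and apply L'Hôpital, or use the standard hierarchy x^(-1/2) ≫ |ln x|^6 as x → 0⁺.
The indeterminate product → 0, so the limit = -7.

Final answer: -7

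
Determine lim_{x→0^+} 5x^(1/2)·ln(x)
This is a 0·∞ indeterminate form at x → 0⁺.
Rewrite the product as 5·ln(x) / x^(-1/2) and apply L'Hôpital, or use the standard hierarchy x^(-1/2) ≫ |ln x| as x → 0⁺.
The indeterminate product → 0, so the limit = 0.

Final answer: 0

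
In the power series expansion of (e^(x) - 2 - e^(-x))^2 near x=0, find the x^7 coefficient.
Expand to order 7: (e^(x) - 2 - e^(-x))^2 = -x^7/630 + 8·x^6/45 - x^5/15 + 4·x^4/3 - 4·x^3/3 + 4·x^2 - 8·x + 4 + O(x^8).
The coefficient of x^7 is -1/630.

Final answer: -1/630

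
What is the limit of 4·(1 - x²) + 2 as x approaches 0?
Direct substitution at x = 0 gives 6.

Final answer: 6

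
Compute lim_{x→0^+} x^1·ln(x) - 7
The product is a 0·∞ indeterminate form at x → 0⁺.
Rewrite the product as ln(x) / x^(-1) and apply L'Hôpital, or use the standard hierarchy x^(-1) ≫ |ln x| as x → 0⁺.
The indeterminate product → 0, so the limit = -7.

Final answer: -7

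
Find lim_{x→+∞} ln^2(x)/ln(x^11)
This is an ∞/∞ indeterminate form as x → +∞.
Write ln(x^11) = 11·ln(x), reducing the quotient to ln(x)/11 → ∞.
Limit = ∞.

Final answer: ∞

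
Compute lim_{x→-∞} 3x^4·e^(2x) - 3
The product is a 0·∞ indeterminate form at x → -∞.
Rewrite the product as 3x^4 / e^(-2x) (an ∞/∞ form) and apply L'Hôpital, or use the standard hierarchy e^(2|x|) ≫ |x^4| as x → -∞.
The indeterminate product → 0, so the limit = -3.

Final answer: -3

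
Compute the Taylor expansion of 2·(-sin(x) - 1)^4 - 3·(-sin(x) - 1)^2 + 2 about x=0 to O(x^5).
-x^4 + 23·x^3/3 + 9·x^2 + 2·x + 1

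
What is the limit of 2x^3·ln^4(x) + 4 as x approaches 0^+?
The product is a 0·∞ indeterminate form at x → 0⁺.
Rewrite the product as 2·ln^4(x) / x^(-3) and apply L'Hôpital, or use the standard hierarchy x^(-3) ≫ |ln x|^4 as x → 0⁺.
The indeterminate product → 0, so the limit = 4.

Final answer: 4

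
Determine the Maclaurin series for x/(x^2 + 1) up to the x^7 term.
-x^7 + x^5 - x^3 + x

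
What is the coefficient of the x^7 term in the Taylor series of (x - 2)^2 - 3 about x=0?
Expand to order 7: (x - 2)^2 - 3 = x^2 - 4·x + 1 + O(x^8).
The coefficient of x^7 is 0.

Final answer: 0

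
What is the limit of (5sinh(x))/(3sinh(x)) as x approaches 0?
Both numerator and denominator → 0 as x → 0; this is a 0/0 indeterminate form.
Expand each to leading order near x = 0: numerator ~ 5·x, denominator ~ 3·x.
The limit of the ratio is 5/3.

Final answer: 5/3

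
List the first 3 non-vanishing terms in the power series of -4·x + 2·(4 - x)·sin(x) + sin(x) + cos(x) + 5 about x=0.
-5·x^2/2 + 5·x + 6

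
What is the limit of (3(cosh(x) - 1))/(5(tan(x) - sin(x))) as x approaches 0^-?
Both numerator and denominator → 0 as x → 0^-; this is a 0/0 indeterminate form.
Expand each to leading order near x = 0: numerator ~ 3·x^2/2, denominator ~ 5·x^3/2.
The limit of the ratio is -∞.

Final answer: -∞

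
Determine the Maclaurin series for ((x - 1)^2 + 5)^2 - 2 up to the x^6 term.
x^4 - 4·x^3 + 16·x^2 - 24·x + 34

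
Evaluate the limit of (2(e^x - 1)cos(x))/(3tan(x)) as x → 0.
Both numerator and denominator → 0 as x → 0; this is a 0/0 indeterminate form.
Expand each to leading order near x = 0: numerator ~ 2·x, denominator ~ 3·x.
The limit of the ratio is 2/3.

Final answer: 2/3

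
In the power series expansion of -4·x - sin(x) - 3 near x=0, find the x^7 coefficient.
Expand to order 7: -4·x - sin(x) - 3 = x^7/5040 - x^5/120 + x^3/6 - 5·x - 3 + O(x^8).
The coefficient of x^7 is 1/5040.

Final answer: 1/5040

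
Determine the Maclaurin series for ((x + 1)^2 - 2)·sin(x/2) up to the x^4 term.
-x^4/24 + 25·x^3/48 + x^2 - x/2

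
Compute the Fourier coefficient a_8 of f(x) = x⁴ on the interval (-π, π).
a_8 = (1/π) ∫_{-π}^{π} f(x)·cos(8x) dx.
Evaluate the integral (use parity and integration by parts as needed): a_8 = -3/256 + π^2/8.

Final answer: -3/256 + π^2/8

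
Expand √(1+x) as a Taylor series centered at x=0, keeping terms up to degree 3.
x^3/16 - x^2/8 + x/2 + 1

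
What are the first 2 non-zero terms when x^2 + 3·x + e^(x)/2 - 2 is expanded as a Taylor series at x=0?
7·x/2 - 3/2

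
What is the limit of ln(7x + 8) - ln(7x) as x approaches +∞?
This is an ∞ − ∞ indeterminate form.
Combine the logarithms: ln(7x+8) − ln(7x) = ln((7x+8)/(7x)) = ln(1 + 8/(7x)) → ln(1) = 0.
Limit = 0.

Final answer: 0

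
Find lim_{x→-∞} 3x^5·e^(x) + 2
The product is a 0·∞ indeterminate form at x → -∞.
Rewrite the product as 3x^5 / e^(-x) (an ∞/∞ form) and apply L'Hôpital, or use the standard hierarchy e^(|x|) ≫ |x^5| as x → -∞.
The indeterminate product → 0, so the limit = 2.

Final answer: 2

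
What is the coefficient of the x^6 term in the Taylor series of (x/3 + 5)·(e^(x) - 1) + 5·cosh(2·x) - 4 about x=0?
Expand to order 6: (x/3 + 5)·(e^(x) - 1) + 5·cosh(2·x) - 4 = 109·x^6/240 + x^5/18 + 259·x^4/72 + x^3 + 77·x^2/6 + 5·x + 1 + O(x^7).
The coefficient of x^6 is 109/240.

Final answer: 109/240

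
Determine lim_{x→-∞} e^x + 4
Evaluate the dominant behaviour as x → -∞; each term tends to a finite value or vanishes.
Limit = 4.

Final answer: 4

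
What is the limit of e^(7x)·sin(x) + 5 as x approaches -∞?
Evaluate the dominant behaviour as x → -∞; each term tends to a finite value or vanishes.
Limit = 5.

Final answer: 5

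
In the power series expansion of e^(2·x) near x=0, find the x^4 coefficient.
Expand to order 4: e^(2·x) = 2·x^4/3 + 4·x^3/3 + 2·x^2 + 2·x + 1 + O(x^5).
The coefficient of x^4 is 2/3.

Final answer: 2/3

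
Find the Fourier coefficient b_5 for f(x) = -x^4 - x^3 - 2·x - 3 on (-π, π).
b_5 = (1/π) ∫_{-π}^{π} f(x)·sin(5x) dx.
Evaluate the integral (use parity and integration by parts as needed): b_5 = -2·π^2/5 - 88/125.

Final answer: -2·π^2/5 - 88/125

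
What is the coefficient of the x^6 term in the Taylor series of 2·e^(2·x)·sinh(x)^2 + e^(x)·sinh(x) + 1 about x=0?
Expand to order 6: 2·e^(2·x)·sinh(x)^2 + e^(x)·sinh(x) + 1 = 14·x^6/5 + 62·x^5/15 + 5·x^4 + 14·x^3/3 + 3·x^2 + x + 1 + O(x^7).
The coefficient of x^6 is 14/5.

Final answer: 14/5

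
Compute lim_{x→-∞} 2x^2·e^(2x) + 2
The product is a 0·∞ indeterminate form at x → -∞.
Rewrite the product as 2x^2 / e^(-2x) (an ∞/∞ form) and apply L'Hôpital, or use the standard hierarchy e^(2|x|) ≫ |x^2| as x → -∞.
The indeterminate product → 0, so the limit = 2.

Final answer: 2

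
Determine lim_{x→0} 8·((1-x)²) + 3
Direct substitution at x = 0 gives 11.

Final answer: 11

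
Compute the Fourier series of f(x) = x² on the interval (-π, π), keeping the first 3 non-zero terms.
-4·cos(x) + cos(2·x) + π^2/3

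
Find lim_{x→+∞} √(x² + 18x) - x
This is an ∞ − ∞ indeterminate form.
Multiply and divide by the conjugate √(x²+18x) + x; the x² terms cancel, leaving (18x)/(√(x²+18x)+x) → 18/2 = 9.
Limit = 9.

Final answer: 9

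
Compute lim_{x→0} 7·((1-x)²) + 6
Direct substitution at x = 0 gives 13.

Final answer: 13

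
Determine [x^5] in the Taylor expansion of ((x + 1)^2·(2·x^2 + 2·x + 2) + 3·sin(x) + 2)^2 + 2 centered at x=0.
Expand to order 5: ((x + 1)^2·(2·x^2 + 2·x + 2) + 3·sin(x) + 2)^2 + 2 = 621·x^5/5 + 179·x^4 + 188·x^3 + 145·x^2 + 72·x + 18 + O(x^6).
The coefficient of x^5 is 621/5.

Final answer: 621/5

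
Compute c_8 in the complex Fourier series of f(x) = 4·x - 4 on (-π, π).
Compute the real Fourier coefficients first: a_8 = 0, b_8 = -1.
Then c_8 = (a_8 − i·b_8)/2 = i/2.

Final answer: i/2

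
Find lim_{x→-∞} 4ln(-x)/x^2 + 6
The quotient is an ∞/∞ indeterminate form as x → -∞.
Compare growth rates of the dominant terms (exponentials ≫ polynomials ≫ logarithms), or apply L'Hôpital's rule; the quotient → 0.
Adding the constant: 0 + 6 = 6. Limit = 6.

Final answer: 6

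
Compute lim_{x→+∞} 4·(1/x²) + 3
Evaluate the dominant behaviour as x → +∞; each term tends to a finite value or vanishes.
Limit = 3.

Final answer: 3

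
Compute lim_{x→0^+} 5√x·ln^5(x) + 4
The product is a 0·∞ indeterminate form at x → 0⁺.
Rewrite the product as 5·ln^5(x) / x^(-1/2) and apply L'Hôpital, or use the standard hierarchy x^(-1/2) ≫ |ln x|^5 as x → 0⁺.
The indeterminate product → 0, so the limit = 4.

Final answer: 4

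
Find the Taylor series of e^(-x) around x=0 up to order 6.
x^6/720 - x^5/120 + x^4/24 - x^3/6 + x^2/2 - x + 1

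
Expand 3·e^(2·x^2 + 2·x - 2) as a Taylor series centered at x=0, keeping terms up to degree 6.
304·x^6·e^(-2)/15 + 104·x^5·e^(-2)/5 + 20·x^4·e^(-2) + 16·x^3·e^(-2) + 12·x^2·e^(-2) + 6·x·e^(-2) + 3·e^(-2)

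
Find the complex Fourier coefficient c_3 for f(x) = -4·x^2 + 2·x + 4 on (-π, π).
Compute the real Fourier coefficients first: a_3 = 16/9, b_3 = 4/3.
Then c_3 = (a_3 − i·b_3)/2 = 8/9 - 2·i/3.

Final answer: 8/9 - 2·i/3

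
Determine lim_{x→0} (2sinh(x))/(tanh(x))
Both numerator and denominator → 0 as x → 0; this is a 0/0 indeterminate form.
Expand each to leading order near x = 0: numerator ~ 2·x, denominator ~ x.
The limit of the ratio is 2.

Final answer: 2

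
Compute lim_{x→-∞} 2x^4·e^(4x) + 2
The product is a 0·∞ indeterminate form at x → -∞.
Rewrite the product as 2x^4 / e^(-4x) (an ∞/∞ form) and apply L'Hôpital, or use the standard hierarchy e^(4|x|) ≫ |x^4| as x → -∞.
The indeterminate product → 0, so the limit = 2.

Final answer: 2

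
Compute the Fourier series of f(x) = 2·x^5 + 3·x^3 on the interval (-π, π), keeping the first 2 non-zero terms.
(-74·π^2 + 4·π^4 + 444)·sin(x) + (-2·π^4 - 21/2 + 7·π^2)·sin(2·x)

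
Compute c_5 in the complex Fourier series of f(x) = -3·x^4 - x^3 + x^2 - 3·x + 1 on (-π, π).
Compute the real Fourier coefficients first: a_5 = -244/625 + 24·π^2/25, b_5 = -2·π^2/5 - 138/125.
Then c_5 = (a_5 − i·b_5)/2 = -122/625 + 12·π^2/25 + 69·i/125 + i·π^2/5.

Final answer: -122/625 + 12·π^2/25 + 69·i/125 + i·π^2/5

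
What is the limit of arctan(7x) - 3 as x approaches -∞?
Evaluate the dominant behaviour as x → -∞; each term tends to a finite value or vanishes.
Limit = -3 - π/2.

Final answer: -3 - π/2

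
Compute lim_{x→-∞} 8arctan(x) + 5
Evaluate the dominant behaviour as x → -∞; each term tends to a finite value or vanishes.
Limit = 5 - 4·π.

Final answer: 5 - 4·π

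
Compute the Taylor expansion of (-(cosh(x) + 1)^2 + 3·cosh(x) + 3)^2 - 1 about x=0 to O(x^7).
43·x^6/360 - 11·x^4/12 - 2·x^2 + 3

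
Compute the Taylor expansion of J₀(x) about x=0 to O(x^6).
x^4/64 - x^2/4 + 1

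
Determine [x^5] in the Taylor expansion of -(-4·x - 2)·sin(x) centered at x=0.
Expand to order 5: -(-4·x - 2)·sin(x) = x^5/60 - 2·x^4/3 - x^3/3 + 4·x^2 + 2·x + O(x^6).
The coefficient of x^5 is 1/60.

Final answer: 1/60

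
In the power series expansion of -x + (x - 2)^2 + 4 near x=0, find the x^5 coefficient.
Expand to order 5: -x + (x - 2)^2 + 4 = x^2 - 5·x + 8 + O(x^6).
The coefficient of x^5 is 0.

Final answer: 0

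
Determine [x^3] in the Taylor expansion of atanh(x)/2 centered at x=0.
Expand to order 3: atanh(x)/2 = x^3/6 + x/2 + O(x^4).
The coefficient of x^3 is 1/6.

Final answer: 1/6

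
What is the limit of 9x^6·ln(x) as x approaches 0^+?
This is a 0·∞ indeterminate form at x → 0⁺.
Rewrite the product as 9·ln(x) / x^(-6) and apply L'Hôpital, or use the standard hierarchy x^(-6) ≫ |ln x| as x → 0⁺.
The indeterminate product → 0, so the limit = 0.

Final answer: 0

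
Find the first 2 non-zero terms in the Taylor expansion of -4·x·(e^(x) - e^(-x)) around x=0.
-4·x^4/3 - 8·x^2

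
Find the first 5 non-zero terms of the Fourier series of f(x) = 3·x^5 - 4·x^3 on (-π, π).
(-128·π^2 + 6·π^4 + 768)·sin(x) + (-3·π^4 - 57/2 + 19·π^2)·sin(2·x) + (-64·π^2/9 + 128/27 + 2·π^4)·sin(3·x) + (-3·π^4/2 - 93/64 + 31·π^2/8)·sin(4·x) + (-64·π^2/25 + 384/625 + 6·π^4/5)·sin(5·x)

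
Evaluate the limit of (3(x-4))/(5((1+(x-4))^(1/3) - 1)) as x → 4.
Both numerator and denominator → 0 as x → 4; this is a 0/0 indeterminate form.
Expand each to leading order near x = 4: numerator ~ 3·(x - 4), denominator ~ 5·(x - 4)/3.
The limit of the ratio is 9/5.

Final answer: 9/5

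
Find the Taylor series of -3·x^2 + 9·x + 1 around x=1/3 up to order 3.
11/3 + 7·(x - 1/3) - 3·(x - 1/3)^2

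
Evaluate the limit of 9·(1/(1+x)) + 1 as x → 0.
Direct substitution at x = 0 gives 10.

Final answer: 10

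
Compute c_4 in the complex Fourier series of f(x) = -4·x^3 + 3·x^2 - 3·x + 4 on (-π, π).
Compute the real Fourier coefficients first: a_4 = 3/4, b_4 = 3/4 + 2·π^2.
Then c_4 = (a_4 − i·b_4)/2 = 3/8 - i·π^2 - 3·i/8.

Final answer: 3/8 - i·π^2 - 3·i/8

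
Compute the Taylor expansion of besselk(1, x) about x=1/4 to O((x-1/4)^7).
besselk(1, 1/4) + (-besselk(2, 1/4)/2 - besselk(0, 1/4)/2)·(x - 1/4) + (3·besselk(1, 1/4)/8 + besselk(3, 1/4)/8)·(x - 1/4)^2 + (-besselk(4, 1/4)/48 - besselk(2, 1/4)/12 - besselk(0, 1/4)/16)·(x - 1/4)^3 + (5·besselk(1, 1/4)/192 + 5·besselk(3, 1/4)/384 + besselk(5, 1/4)/384)·(x - 1/4)^4 + (-besselk(6, 1/4)/3840 - besselk(4, 1/4)/640 - besselk(2, 1/4)/256 - besselk(0, 1/4)/384)·(x - 1/4)^5 + (7·besselk(1, 1/4)/9216 + 7·besselk(3, 1/4)/15360 + 7·besselk(5, 1/4)/46080 + besselk(7, 1/4)/46080)·(x - 1/4)^6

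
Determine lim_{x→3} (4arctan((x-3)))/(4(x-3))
Both numerator and denominator → 0 as x → 3; this is a 0/0 indeterminate form.
Expand each to leading order near x = 3: numerator ~ 4·(x - 3), denominator ~ 4·(x - 3).
The limit of the ratio is 1.

Final answer: 1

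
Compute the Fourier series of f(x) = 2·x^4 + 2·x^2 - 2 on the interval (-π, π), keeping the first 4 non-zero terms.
(88 - 16·π^2)·cos(x) + (-4 + 4·π^2)·cos(2·x) + (8/27 - 16·π^2/9)·cos(3·x) - 2 + 2·π^2/3 + 2·π^4/5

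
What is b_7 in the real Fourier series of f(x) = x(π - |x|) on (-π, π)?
b_7 = (1/π) ∫_{-π}^{π} f(x)·sin(7x) dx.
Evaluate the integral (use parity and integration by parts as needed): b_7 = 8/(343·π).

Final answer: 8/(343·π)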